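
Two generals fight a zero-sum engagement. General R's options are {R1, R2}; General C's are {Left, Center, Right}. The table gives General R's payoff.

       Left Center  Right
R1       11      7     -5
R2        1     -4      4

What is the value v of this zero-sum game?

2/5

Row minima: R1 → -5, R2 → -4; maximin = -4.
Column maxima: Left → 11, Center → 7, Right → 4; minimax = 4.
-4 ≠ 4, so there is no saddle point; optimal play is mixed.
Left is strictly dominated by Center (it gives General R strictly more in every row), so General C never plays it.
On the remaining 2×2 (R1, R2 vs Center, Right):
Let General R play R1 with probability p. Expected payoff against Center: 7p + (-4)(1−p) = 11p − 4; against Right: (-5)p + 4(1−p) = −9p + 4.
Setting these equal: 11p − 4 = −9p + 4 ⇒ 20p = 8 ⇒ p = 2/5, and the value is (11)·(2/5) − 4 = 2/5.
For General C: with q = P(Center), equating R1's and R2's payoffs gives 12q − 5 = −8q + 4 ⇒ q = 9/20.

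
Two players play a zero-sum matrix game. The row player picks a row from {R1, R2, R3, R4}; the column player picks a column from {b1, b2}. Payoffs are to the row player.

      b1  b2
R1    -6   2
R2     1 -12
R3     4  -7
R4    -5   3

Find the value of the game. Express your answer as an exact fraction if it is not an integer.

Row minima: R1 → -6, R2 → -12, R3 → -7, R4 → -5; maximin = -5.
Column maxima: b1 → 4, b2 → 3; minimax = 3.
-5 ≠ 3, so there is no saddle point; optimal play is mixed.
R1 is strictly dominated by R4, so the row player never plays it.
R2 is strictly dominated by R3, so the row player never plays it.
On the remaining 2×2 (R3, R4 vs b1, b2):
Let the row player play R3 with probability p. Expected payoff against b1: 4p + (-5)(1−p) = 9p − 5; against b2: (-7)p + 3(1−p) = −10p + 3.
Setting these equal: 9p − 5 = −10p + 3 ⇒ 19p = 8 ⇒ p = 8/19, and the value is (9)·(8/19) − 5 = -23/19.
For the column player: with q = P(b1), equating R3's and R4's payoffs gives 11q − 7 = −8q + 3 ⇒ q = 10/19.

-23/19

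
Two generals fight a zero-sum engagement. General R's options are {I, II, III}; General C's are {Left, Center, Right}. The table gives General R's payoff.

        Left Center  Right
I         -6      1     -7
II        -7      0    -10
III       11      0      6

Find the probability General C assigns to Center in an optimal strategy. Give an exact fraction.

Row minima: I → -7, II → -10, III → 0; maximin = 0.
Column maxima: Left → 11, Center → 1, Right → 6; minimax = 1.
0 ≠ 1, so there is no saddle point; optimal play is mixed.
II is strictly dominated by I, so General R never plays it.
Left is strictly dominated by Right (it gives General R strictly more in every row), so General C never plays it.
On the remaining 2×2 (I, III vs Center, Right):
Let General R play I with probability p. Expected payoff against Center: 1p + 0(1−p) = p; against Right: (-7)p + 6(1−p) = −13p + 6.
Setting these equal: p = −13p + 6 ⇒ 14p = 6 ⇒ p = 3/7, and the value is (1)·(3/7) = 3/7.
For General C: with q = P(Center), equating I's and III's payoffs gives 8q − 7 = −6q + 6 ⇒ q = 13/14.

13/14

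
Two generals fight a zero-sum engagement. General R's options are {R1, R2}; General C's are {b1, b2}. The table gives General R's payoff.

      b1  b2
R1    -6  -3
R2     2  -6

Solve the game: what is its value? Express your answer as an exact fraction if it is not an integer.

-42/11

Row minima: R1 → -6, R2 → -6; maximin = -6.
Column maxima: b1 → 2, b2 → -3; minimax = -3.
-6 ≠ -3, so there is no saddle point; optimal play is mixed.
Let General R play R1 with probability p. Expected payoff against b1: (-6)p + 2(1−p) = −8p + 2; against b2: (-3)p + (-6)(1−p) = 3p − 6.
Setting these equal: −8p + 2 = 3p − 6 ⇒ −11p = -8 ⇒ p = 8/11, and the value is (-8)·(8/11) + 2 = -42/11.
For General C: with q = P(b1), equating R1's and R2's payoffs gives −3q − 3 = 8q − 6 ⇒ q = 3/11.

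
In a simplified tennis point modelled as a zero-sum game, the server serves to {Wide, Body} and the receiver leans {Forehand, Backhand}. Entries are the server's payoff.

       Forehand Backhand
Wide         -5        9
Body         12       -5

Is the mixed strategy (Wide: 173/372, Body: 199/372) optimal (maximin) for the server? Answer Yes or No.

No

Against Forehand this mix gives (173/372)·(-5) + (199/372)·12 = 1523/372.
Against Backhand this mix gives (173/372)·9 + (199/372)·(-5) = 281/186.
The receiver will play Backhand, holding the server to 281/186. Shifting weight toward the row that does better against Backhand would raise this floor (the equalizing mix achieves 83/31 against both Backhand and Forehand), so the proposed strategy is not optimal.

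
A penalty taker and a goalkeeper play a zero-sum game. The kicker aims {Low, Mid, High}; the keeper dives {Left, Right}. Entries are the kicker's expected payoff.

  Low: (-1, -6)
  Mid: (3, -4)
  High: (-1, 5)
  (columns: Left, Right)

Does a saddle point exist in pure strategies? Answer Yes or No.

Row minima: Low → -6, Mid → -4, High → -1; maximin = -1.
Column maxima: Left → 3, Right → 5; minimax = 3.
-1 ≠ 3, so no pure-strategy equilibrium exists.

No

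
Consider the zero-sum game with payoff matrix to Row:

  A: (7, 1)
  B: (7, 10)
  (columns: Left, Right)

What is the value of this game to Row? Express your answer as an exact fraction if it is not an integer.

Row minima: A → 1, B → 7; maximin = 7.
Column maxima: Left → 7, Right → 10; minimax = 7.
Since maximin = minimax = 7, there is a saddle point and the value is 7.

7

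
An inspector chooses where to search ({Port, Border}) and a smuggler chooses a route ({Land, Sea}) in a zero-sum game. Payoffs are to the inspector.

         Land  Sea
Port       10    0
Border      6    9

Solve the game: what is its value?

90/13

Row minima: Port → 0, Border → 6; maximin = 6.
Column maxima: Land → 10, Sea → 9; minimax = 9.
6 ≠ 9, so there is no saddle point; optimal play is mixed.
Let the inspector play Port with probability p. Expected payoff against Land: 10p + 6(1−p) = 4p + 6; against Sea: 0p + 9(1−p) = −9p + 9.
Setting these equal: 4p + 6 = −9p + 9 ⇒ 13p = 3 ⇒ p = 3/13, and the value is (4)·(3/13) + 6 = 90/13.
For the smuggler: with q = P(Land), equating Port's and Border's payoffs gives 10q = −3q + 9 ⇒ q = 9/13.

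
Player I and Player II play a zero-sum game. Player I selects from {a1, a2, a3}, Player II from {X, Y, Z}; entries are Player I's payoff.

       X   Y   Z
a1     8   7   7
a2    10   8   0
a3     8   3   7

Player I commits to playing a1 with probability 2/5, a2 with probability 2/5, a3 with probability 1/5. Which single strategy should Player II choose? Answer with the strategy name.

Z

If Player II plays X, Player I's expected payoff is (2/5)·8 + (2/5)·10 + (1/5)·8 = 44/5.
If Player II plays Y, Player I's expected payoff is (2/5)·7 + (2/5)·8 + (1/5)·3 = 33/5.
If Player II plays Z, Player I's expected payoff is (2/5)·7 + (2/5)·0 + (1/5)·7 = 21/5.
Player II minimizes Player I's payoff; the smallest is 21/5, so the best response is Z.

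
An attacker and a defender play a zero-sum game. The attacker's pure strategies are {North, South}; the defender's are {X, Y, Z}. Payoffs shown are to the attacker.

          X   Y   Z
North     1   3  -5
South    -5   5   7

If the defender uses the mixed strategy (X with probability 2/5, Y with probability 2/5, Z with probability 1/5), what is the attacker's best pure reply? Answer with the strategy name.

South

Expected payoff of North: (2/5)·1 + (2/5)·3 + (1/5)·(-5) = 3/5.
Expected payoff of South: (2/5)·(-5) + (2/5)·5 + (1/5)·7 = 7/5.
The largest is 7/5, so the attacker's best response is South.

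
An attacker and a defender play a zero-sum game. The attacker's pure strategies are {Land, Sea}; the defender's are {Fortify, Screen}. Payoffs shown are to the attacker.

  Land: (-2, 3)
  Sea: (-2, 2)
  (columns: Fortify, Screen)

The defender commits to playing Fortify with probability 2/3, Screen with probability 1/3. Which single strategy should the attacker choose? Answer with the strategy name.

Land

Expected payoff of Land: (2/3)·(-2) + (1/3)·3 = -1/3.
Expected payoff of Sea: (2/3)·(-2) + (1/3)·2 = -2/3.
The largest is -1/3, so the attacker's best response is Land.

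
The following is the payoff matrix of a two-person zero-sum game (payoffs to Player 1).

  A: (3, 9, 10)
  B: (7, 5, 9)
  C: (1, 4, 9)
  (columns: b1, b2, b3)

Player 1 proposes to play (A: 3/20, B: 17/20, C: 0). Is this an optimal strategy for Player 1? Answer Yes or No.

No

Against b1 this mix gives (3/20)·3 + (17/20)·7 = 32/5.
Against b2 this mix gives (3/20)·9 + (17/20)·5 = 28/5.
Against b3 this mix gives (3/20)·10 + (17/20)·9 = 183/20.
Player 2 will play b2, holding Player 1 to 28/5. Shifting weight toward the row that does better against b2 would raise this floor (the equalizing mix achieves 6 against both b2 and b1), so the proposed strategy is not optimal.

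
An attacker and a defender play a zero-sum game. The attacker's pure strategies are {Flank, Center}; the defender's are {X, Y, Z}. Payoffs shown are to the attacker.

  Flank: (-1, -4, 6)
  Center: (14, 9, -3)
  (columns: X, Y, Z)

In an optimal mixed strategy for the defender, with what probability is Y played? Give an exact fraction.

Row minima: Flank → -4, Center → -3; maximin = -3.
Column maxima: X → 14, Y → 9, Z → 6; minimax = 6.
-3 ≠ 6, so there is no saddle point; optimal play is mixed.
X is strictly dominated by Y (it gives the attacker strictly more in every row), so the defender never plays it.
On the remaining 2×2 (Flank, Center vs Y, Z):
Let the attacker play Flank with probability p. Expected payoff against Y: (-4)p + 9(1−p) = −13p + 9; against Z: 6p + (-3)(1−p) = 9p − 3.
Setting these equal: −13p + 9 = 9p − 3 ⇒ −22p = -12 ⇒ p = 6/11, and the value is (-13)·(6/11) + 9 = 21/11.
For the defender: with q = P(Y), equating Flank's and Center's payoffs gives −10q + 6 = 12q − 3 ⇒ q = 9/22.

9/22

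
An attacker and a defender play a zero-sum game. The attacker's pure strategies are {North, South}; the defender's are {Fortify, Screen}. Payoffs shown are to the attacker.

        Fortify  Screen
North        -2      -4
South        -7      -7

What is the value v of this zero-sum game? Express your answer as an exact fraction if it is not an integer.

Row minima: North → -4, South → -7; maximin = -4.
Column maxima: Fortify → -2, Screen → -4; minimax = -4.
Since maximin = minimax = -4, there is a saddle point and the value is -4.

-4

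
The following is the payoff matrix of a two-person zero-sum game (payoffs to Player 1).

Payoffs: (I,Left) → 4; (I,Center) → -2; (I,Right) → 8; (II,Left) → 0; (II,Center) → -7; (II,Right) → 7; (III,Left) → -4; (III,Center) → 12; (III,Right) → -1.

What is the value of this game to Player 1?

Row minima: I → -2, II → -7, III → -4; maximin = -2.
Column maxima: Left → 4, Center → 12, Right → 8; minimax = 4.
-2 ≠ 4, so there is no saddle point; optimal play is mixed.
II is strictly dominated by I, so Player 1 never plays it.
Right is strictly dominated by Left (it gives Player 1 strictly more in every row), so Player 2 never plays it.
On the remaining 2×2 (I, III vs Left, Center):
Let Player 1 play I with probability p. Expected payoff against Left: 4p + (-4)(1−p) = 8p − 4; against Center: (-2)p + 12(1−p) = −14p + 12.
Setting these equal: 8p − 4 = −14p + 12 ⇒ 22p = 16 ⇒ p = 8/11, and the value is (8)·(8/11) − 4 = 20/11.
For Player 2: with q = P(Left), equating I's and III's payoffs gives 6q − 2 = −16q + 12 ⇒ q = 7/11.

20/11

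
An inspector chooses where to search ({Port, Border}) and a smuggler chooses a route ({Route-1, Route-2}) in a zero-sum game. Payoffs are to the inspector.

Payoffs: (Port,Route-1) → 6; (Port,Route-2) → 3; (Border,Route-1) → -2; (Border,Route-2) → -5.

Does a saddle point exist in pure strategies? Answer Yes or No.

Yes

Row minima: Port → 3, Border → -5; maximin = 3.
Column maxima: Route-1 → 6, Route-2 → 3; minimax = 3.
maximin = minimax = 3, so a saddle point exists.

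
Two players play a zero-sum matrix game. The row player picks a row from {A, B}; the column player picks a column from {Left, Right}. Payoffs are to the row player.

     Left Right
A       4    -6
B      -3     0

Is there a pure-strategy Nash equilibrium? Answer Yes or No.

No

Row minima: A → -6, B → -3; maximin = -3.
Column maxima: Left → 4, Right → 0; minimax = 0.
-3 ≠ 0, so no pure-strategy equilibrium exists.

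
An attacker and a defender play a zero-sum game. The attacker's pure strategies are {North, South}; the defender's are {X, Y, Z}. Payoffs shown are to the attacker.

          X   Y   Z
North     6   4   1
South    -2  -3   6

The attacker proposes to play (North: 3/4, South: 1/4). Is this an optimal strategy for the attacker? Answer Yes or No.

Yes

Against X this mix gives (3/4)·6 + (1/4)·(-2) = 4.
Against Y this mix gives (3/4)·4 + (1/4)·(-3) = 9/4.
Against Z this mix gives (3/4)·1 + (1/4)·6 = 9/4.
All of the defender's active replies (Y, Z) yield 9/4, and no column does worse for the attacker. The mix makes the defender indifferent and guarantees 9/4, so it is optimal.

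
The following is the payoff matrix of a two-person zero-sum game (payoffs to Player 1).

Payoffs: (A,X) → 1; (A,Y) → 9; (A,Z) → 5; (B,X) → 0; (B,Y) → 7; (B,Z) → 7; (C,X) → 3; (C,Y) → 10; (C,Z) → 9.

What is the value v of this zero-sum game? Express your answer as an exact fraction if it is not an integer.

Row minima: A → 1, B → 0, C → 3; maximin = 3.
Column maxima: X → 3, Y → 10, Z → 9; minimax = 3.
Since maximin = minimax = 3, there is a saddle point and the value is 3.

3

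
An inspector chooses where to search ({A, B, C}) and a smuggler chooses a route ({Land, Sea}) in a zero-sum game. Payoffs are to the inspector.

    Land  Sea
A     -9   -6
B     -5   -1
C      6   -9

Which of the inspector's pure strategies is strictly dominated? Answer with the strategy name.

A

B gives a strictly higher payoff than A against every column: -5 > -9, -1 > -6.
So A is strictly dominated and the inspector never plays it.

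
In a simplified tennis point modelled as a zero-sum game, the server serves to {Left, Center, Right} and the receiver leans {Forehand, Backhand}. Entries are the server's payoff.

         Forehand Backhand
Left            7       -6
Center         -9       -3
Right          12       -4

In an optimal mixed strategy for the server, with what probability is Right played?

3/11

Row minima: Left → -6, Center → -9, Right → -4; maximin = -4.
Column maxima: Forehand → 12, Backhand → -3; minimax = -3.
-4 ≠ -3, so there is no saddle point; optimal play is mixed.
Left is strictly dominated by Right, so the server never plays it.
On the remaining 2×2 (Center, Right vs Forehand, Backhand):
Let the server play Center with probability p. Expected payoff against Forehand: (-9)p + 12(1−p) = −21p + 12; against Backhand: (-3)p + (-4)(1−p) = p − 4.
Setting these equal: −21p + 12 = p − 4 ⇒ −22p = -16 ⇒ p = 8/11, and the value is (-21)·(8/11) + 12 = -36/11.
For the receiver: with q = P(Forehand), equating Center's and Right's payoffs gives −6q − 3 = 16q − 4 ⇒ q = 1/22.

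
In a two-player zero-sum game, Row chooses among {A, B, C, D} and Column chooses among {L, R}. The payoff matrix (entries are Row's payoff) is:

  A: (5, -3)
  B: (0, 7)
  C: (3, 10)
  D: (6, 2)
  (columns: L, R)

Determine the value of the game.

54/11

Row minima: A → -3, B → 0, C → 3, D → 2; maximin = 3.
Column maxima: L → 6, R → 10; minimax = 6.
3 ≠ 6, so there is no saddle point; optimal play is mixed.
A is strictly dominated by D, so Row never plays it.
B is strictly dominated by C, so Row never plays it.
On the remaining 2×2 (C, D vs L, R):
Let Row play C with probability p. Expected payoff against L: 3p + 6(1−p) = −3p + 6; against R: 10p + 2(1−p) = 8p + 2.
Setting these equal: −3p + 6 = 8p + 2 ⇒ −11p = -4 ⇒ p = 4/11, and the value is (-3)·(4/11) + 6 = 54/11.
For Column: with q = P(L), equating C's and D's payoffs gives −7q + 10 = 4q + 2 ⇒ q = 8/11.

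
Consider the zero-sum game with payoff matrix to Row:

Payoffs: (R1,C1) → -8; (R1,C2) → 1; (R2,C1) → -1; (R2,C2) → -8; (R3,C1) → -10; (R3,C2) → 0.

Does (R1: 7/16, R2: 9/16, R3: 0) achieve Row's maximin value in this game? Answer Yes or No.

Against C1 this mix gives (7/16)·(-8) + (9/16)·(-1) = -65/16.
Against C2 this mix gives (7/16)·1 + (9/16)·(-8) = -65/16.
All of Column's active replies (C1, C2) yield -65/16, and no column does worse for Row. The mix makes Column indifferent and guarantees -65/16, so it is optimal.

Yes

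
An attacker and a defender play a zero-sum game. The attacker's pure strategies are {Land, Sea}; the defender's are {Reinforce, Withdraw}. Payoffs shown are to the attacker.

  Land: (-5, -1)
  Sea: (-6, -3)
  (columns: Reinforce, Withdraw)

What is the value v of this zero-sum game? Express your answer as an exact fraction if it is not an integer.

-5

Row minima: Land → -5, Sea → -6; maximin = -5.
Column maxima: Reinforce → -5, Withdraw → -1; minimax = -5.
Since maximin = minimax = -5, there is a saddle point and the value is -5.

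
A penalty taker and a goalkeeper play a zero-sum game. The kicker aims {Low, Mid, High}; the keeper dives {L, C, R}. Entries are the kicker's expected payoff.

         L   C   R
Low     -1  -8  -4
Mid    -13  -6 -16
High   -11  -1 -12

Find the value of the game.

-92/15

Row minima: Low → -8, Mid → -16, High → -12; maximin = -8.
Column maxima: L → -1, C → -1, R → -4; minimax = -4.
-8 ≠ -4, so there is no saddle point; optimal play is mixed.
Mid is strictly dominated by High, so the kicker never plays it.
L is strictly dominated by R (it gives the kicker strictly more in every row), so the keeper never plays it.
On the remaining 2×2 (Low, High vs C, R):
Let the kicker play Low with probability p. Expected payoff against C: (-8)p + (-1)(1−p) = −7p − 1; against R: (-4)p + (-12)(1−p) = 8p − 12.
Setting these equal: −7p − 1 = 8p − 12 ⇒ −15p = -11 ⇒ p = 11/15, and the value is (-7)·(11/15) − 1 = -92/15.
For the keeper: with q = P(C), equating Low's and High's payoffs gives −4q − 4 = 11q − 12 ⇒ q = 8/15.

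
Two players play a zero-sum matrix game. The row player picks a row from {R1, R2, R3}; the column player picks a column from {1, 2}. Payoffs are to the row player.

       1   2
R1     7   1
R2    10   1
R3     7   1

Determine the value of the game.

Row minima: R1 → 1, R2 → 1, R3 → 1; maximin = 1.
Column maxima: 1 → 10, 2 → 1; minimax = 1.
Since maximin = minimax = 1, there is a saddle point and the value is 1.

1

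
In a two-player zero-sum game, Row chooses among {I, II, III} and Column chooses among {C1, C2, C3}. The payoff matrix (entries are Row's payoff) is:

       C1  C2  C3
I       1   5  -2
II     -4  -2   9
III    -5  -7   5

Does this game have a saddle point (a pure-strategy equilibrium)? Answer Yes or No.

Row minima: I → -2, II → -4, III → -7; maximin = -2.
Column maxima: C1 → 1, C2 → 5, C3 → 9; minimax = 1.
-2 ≠ 1, so no pure-strategy equilibrium exists.

No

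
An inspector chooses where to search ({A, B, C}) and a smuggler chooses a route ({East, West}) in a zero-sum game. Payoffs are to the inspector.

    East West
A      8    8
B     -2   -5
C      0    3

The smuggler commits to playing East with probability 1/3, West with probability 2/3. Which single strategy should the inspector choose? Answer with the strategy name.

Expected payoff of A: (1/3)·8 + (2/3)·8 = 8.
Expected payoff of B: (1/3)·(-2) + (2/3)·(-5) = -4.
Expected payoff of C: (1/3)·0 + (2/3)·3 = 2.
The largest is 8, so the inspector's best response is A.

A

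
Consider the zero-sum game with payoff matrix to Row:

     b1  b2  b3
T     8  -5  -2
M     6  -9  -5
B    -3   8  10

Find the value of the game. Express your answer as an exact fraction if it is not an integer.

Row minima: T → -5, M → -9, B → -3; maximin = -3.
Column maxima: b1 → 8, b2 → 8, b3 → 10; minimax = 8.
-3 ≠ 8, so there is no saddle point; optimal play is mixed.
M is strictly dominated by T, so Row never plays it.
b3 is strictly dominated by b2 (it gives Row strictly more in every row), so Column never plays it.
On the remaining 2×2 (T, B vs b1, b2):
Let Row play T with probability p. Expected payoff against b1: 8p + (-3)(1−p) = 11p − 3; against b2: (-5)p + 8(1−p) = −13p + 8.
Setting these equal: 11p − 3 = −13p + 8 ⇒ 24p = 11 ⇒ p = 11/24, and the value is (11)·(11/24) − 3 = 49/24.
For Column: with q = P(b1), equating T's and B's payoffs gives 13q − 5 = −11q + 8 ⇒ q = 13/24.

49/24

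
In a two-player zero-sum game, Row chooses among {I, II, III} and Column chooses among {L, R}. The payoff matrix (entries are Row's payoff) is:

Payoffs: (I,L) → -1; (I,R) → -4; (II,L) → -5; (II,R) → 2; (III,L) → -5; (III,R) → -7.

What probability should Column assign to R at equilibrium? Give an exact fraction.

2/5

Row minima: I → -4, II → -5, III → -7; maximin = -4.
Column maxima: L → -1, R → 2; minimax = -1.
-4 ≠ -1, so there is no saddle point; optimal play is mixed.
III is strictly dominated by I, so Row never plays it.
On the remaining 2×2 (I, II vs L, R):
Let Row play I with probability p. Expected payoff against L: (-1)p + (-5)(1−p) = 4p − 5; against R: (-4)p + 2(1−p) = −6p + 2.
Setting these equal: 4p − 5 = −6p + 2 ⇒ 10p = 7 ⇒ p = 7/10, and the value is (4)·(7/10) − 5 = -11/5.
For Column: with q = P(L), equating I's and II's payoffs gives 3q − 4 = −7q + 2 ⇒ q = 3/5.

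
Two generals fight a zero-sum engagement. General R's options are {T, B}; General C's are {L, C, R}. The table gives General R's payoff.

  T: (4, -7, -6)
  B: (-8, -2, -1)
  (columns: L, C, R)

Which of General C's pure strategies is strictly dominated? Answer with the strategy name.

R

C holds General R's payoff strictly below R in every row: -7 < -6, -2 < -1.
So R is strictly dominated for General C.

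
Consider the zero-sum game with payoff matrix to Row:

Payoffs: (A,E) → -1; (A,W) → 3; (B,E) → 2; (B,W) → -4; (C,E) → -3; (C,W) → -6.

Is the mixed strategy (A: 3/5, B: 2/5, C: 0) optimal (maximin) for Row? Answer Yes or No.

Yes

Against E this mix gives (3/5)·(-1) + (2/5)·2 = 1/5.
Against W this mix gives (3/5)·3 + (2/5)·(-4) = 1/5.
All of Column's active replies (E, W) yield 1/5, and no column does worse for Row. The mix makes Column indifferent and guarantees 1/5, so it is optimal.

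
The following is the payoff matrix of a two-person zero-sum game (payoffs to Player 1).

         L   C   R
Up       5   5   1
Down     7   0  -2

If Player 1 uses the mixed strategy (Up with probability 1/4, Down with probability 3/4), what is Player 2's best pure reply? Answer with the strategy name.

If Player 2 plays L, Player 1's expected payoff is (1/4)·5 + (3/4)·7 = 13/2.
If Player 2 plays C, Player 1's expected payoff is (1/4)·5 + (3/4)·0 = 5/4.
If Player 2 plays R, Player 1's expected payoff is (1/4)·1 + (3/4)·(-2) = -5/4.
Player 2 minimizes Player 1's payoff; the smallest is -5/4, so the best response is R.

R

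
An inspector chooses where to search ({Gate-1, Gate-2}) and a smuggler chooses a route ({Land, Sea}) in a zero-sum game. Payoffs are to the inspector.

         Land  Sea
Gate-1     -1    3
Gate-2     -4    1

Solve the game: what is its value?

Row minima: Gate-1 → -1, Gate-2 → -4; maximin = -1.
Column maxima: Land → -1, Sea → 3; minimax = -1.
Since maximin = minimax = -1, there is a saddle point and the value is -1.

-1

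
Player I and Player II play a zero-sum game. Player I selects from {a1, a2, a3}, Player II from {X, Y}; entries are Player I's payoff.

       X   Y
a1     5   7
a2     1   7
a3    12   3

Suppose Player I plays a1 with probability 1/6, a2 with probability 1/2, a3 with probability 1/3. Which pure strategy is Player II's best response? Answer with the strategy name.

X

If Player II plays X, Player I's expected payoff is (1/6)·5 + (1/2)·1 + (1/3)·12 = 16/3.
If Player II plays Y, Player I's expected payoff is (1/6)·7 + (1/2)·7 + (1/3)·3 = 17/3.
Player II minimizes Player I's payoff; the smallest is 16/3, so the best response is X.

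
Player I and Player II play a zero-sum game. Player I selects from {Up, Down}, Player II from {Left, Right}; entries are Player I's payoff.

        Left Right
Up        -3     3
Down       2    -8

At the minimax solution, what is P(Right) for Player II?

5/16

Row minima: Up → -3, Down → -8; maximin = -3.
Column maxima: Left → 2, Right → 3; minimax = 2.
-3 ≠ 2, so there is no saddle point; optimal play is mixed.
Let Player I play Up with probability p. Expected payoff against Left: (-3)p + 2(1−p) = −5p + 2; against Right: 3p + (-8)(1−p) = 11p − 8.
Setting these equal: −5p + 2 = 11p − 8 ⇒ −16p = -10 ⇒ p = 5/8, and the value is (-5)·(5/8) + 2 = -9/8.
For Player II: with q = P(Left), equating Up's and Down's payoffs gives −6q + 3 = 10q − 8 ⇒ q = 11/16.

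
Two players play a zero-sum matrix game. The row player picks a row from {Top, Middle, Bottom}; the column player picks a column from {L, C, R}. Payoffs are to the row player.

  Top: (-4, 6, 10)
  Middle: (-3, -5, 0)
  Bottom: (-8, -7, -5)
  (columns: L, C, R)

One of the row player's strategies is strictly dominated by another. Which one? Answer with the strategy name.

Top gives a strictly higher payoff than Bottom against every column: -4 > -8, 6 > -7, 10 > -5.
So Bottom is strictly dominated and the row player never plays it.

Bottom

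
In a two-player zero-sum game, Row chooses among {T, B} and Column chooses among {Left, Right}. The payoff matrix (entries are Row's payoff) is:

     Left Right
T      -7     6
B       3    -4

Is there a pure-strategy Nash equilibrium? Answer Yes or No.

No

Row minima: T → -7, B → -4; maximin = -4.
Column maxima: Left → 3, Right → 6; minimax = 3.
-4 ≠ 3, so no pure-strategy equilibrium exists.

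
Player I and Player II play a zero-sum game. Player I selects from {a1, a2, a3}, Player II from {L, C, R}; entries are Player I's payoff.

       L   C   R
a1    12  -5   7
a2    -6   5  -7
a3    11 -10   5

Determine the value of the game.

Row minima: a1 → -5, a2 → -7, a3 → -10; maximin = -5.
Column maxima: L → 12, C → 5, R → 7; minimax = 5.
-5 ≠ 5, so there is no saddle point; optimal play is mixed.
a3 is strictly dominated by a1, so Player I never plays it.
L is strictly dominated by R (it gives Player I strictly more in every row), so Player II never plays it.
On the remaining 2×2 (a1, a2 vs C, R):
Let Player I play a1 with probability p. Expected payoff against C: (-5)p + 5(1−p) = −10p + 5; against R: 7p + (-7)(1−p) = 14p − 7.
Setting these equal: −10p + 5 = 14p − 7 ⇒ −24p = -12 ⇒ p = 1/2, and the value is (-10)·(1/2) + 5 = 0.
For Player II: with q = P(C), equating a1's and a2's payoffs gives −12q + 7 = 12q − 7 ⇒ q = 7/12.

0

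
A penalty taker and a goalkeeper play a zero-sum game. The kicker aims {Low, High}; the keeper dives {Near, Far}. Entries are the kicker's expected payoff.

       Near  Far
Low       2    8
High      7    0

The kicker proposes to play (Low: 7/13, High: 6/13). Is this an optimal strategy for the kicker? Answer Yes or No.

Against Near this mix gives (7/13)·2 + (6/13)·7 = 56/13.
Against Far this mix gives (7/13)·8 + (6/13)·0 = 56/13.
All of the keeper's active replies (Near, Far) yield 56/13, and no column does worse for the kicker. The mix makes the keeper indifferent and guarantees 56/13, so it is optimal.

Yes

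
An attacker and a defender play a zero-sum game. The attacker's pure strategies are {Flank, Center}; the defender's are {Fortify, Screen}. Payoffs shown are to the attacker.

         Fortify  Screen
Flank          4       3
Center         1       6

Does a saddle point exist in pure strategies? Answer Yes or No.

No

Row minima: Flank → 3, Center → 1; maximin = 3.
Column maxima: Fortify → 4, Screen → 6; minimax = 4.
3 ≠ 4, so no pure-strategy equilibrium exists.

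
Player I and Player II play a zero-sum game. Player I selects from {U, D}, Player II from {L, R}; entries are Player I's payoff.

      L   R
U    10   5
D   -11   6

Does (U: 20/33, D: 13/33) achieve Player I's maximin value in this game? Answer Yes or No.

No

Against L this mix gives (20/33)·10 + (13/33)·(-11) = 19/11.
Against R this mix gives (20/33)·5 + (13/33)·6 = 178/33.
Player II will play L, holding Player I to 19/11. Shifting weight toward the row that does better against L would raise this floor (the equalizing mix achieves 115/22 against both L and R), so the proposed strategy is not optimal.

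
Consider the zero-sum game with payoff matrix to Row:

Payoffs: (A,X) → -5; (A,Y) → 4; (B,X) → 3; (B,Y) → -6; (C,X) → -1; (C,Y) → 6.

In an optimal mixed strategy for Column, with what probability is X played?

Row minima: A → -5, B → -6, C → -1; maximin = -1.
Column maxima: X → 3, Y → 6; minimax = 3.
-1 ≠ 3, so there is no saddle point; optimal play is mixed.
A is strictly dominated by C, so Row never plays it.
On the remaining 2×2 (B, C vs X, Y):
Let Row play B with probability p. Expected payoff against X: 3p + (-1)(1−p) = 4p − 1; against Y: (-6)p + 6(1−p) = −12p + 6.
Setting these equal: 4p − 1 = −12p + 6 ⇒ 16p = 7 ⇒ p = 7/16, and the value is (4)·(7/16) − 1 = 3/4.
For Column: with q = P(X), equating B's and C's payoffs gives 9q − 6 = −7q + 6 ⇒ q = 3/4.

3/4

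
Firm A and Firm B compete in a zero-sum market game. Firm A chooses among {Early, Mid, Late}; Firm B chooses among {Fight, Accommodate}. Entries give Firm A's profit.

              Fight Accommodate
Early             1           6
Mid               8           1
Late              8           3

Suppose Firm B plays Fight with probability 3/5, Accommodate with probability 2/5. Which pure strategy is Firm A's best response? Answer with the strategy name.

Late

Expected payoff of Early: (3/5)·1 + (2/5)·6 = 3.
Expected payoff of Mid: (3/5)·8 + (2/5)·1 = 26/5.
Expected payoff of Late: (3/5)·8 + (2/5)·3 = 6.
The largest is 6, so Firm A's best response is Late.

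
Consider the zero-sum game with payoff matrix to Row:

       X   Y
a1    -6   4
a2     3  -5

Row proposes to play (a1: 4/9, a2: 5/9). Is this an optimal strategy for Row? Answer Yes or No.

Yes

Against X this mix gives (4/9)·(-6) + (5/9)·3 = -1.
Against Y this mix gives (4/9)·4 + (5/9)·(-5) = -1.
All of Column's active replies (X, Y) yield -1, and no column does worse for Row. The mix makes Column indifferent and guarantees -1, so it is optimal.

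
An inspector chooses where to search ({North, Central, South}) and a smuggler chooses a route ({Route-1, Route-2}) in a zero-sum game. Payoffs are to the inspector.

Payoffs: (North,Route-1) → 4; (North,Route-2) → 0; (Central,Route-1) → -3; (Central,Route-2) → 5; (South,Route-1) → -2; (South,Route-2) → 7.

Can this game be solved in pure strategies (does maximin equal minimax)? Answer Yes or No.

Row minima: North → 0, Central → -3, South → -2; maximin = 0.
Column maxima: Route-1 → 4, Route-2 → 7; minimax = 4.
0 ≠ 4, so no pure-strategy equilibrium exists.

No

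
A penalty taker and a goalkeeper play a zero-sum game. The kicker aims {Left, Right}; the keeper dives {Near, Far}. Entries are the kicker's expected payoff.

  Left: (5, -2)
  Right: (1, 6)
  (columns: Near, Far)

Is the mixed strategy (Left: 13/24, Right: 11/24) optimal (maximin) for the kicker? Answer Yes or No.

No

Against Near this mix gives (13/24)·5 + (11/24)·1 = 19/6.
Against Far this mix gives (13/24)·(-2) + (11/24)·6 = 5/3.
The keeper will play Far, holding the kicker to 5/3. Shifting weight toward the row that does better against Far would raise this floor (the equalizing mix achieves 8/3 against both Far and Near), so the proposed strategy is not optimal.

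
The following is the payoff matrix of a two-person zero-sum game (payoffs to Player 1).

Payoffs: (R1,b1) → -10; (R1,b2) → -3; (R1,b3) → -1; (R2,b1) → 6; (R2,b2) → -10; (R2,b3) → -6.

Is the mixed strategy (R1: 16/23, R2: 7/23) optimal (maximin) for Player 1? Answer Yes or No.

Yes

Against b1 this mix gives (16/23)·(-10) + (7/23)·6 = -118/23.
Against b2 this mix gives (16/23)·(-3) + (7/23)·(-10) = -118/23.
Against b3 this mix gives (16/23)·(-1) + (7/23)·(-6) = -58/23.
All of Player 2's active replies (b1, b2) yield -118/23, and no column does worse for Player 1. The mix makes Player 2 indifferent and guarantees -118/23, so it is optimal.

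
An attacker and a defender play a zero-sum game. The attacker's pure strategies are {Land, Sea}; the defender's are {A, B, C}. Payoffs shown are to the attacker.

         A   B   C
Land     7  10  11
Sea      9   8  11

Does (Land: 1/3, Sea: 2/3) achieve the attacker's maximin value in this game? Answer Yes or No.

No

Against A this mix gives (1/3)·7 + (2/3)·9 = 25/3.
Against B this mix gives (1/3)·10 + (2/3)·8 = 26/3.
Against C this mix gives (1/3)·11 + (2/3)·11 = 11.
The defender will play A, holding the attacker to 25/3. Shifting weight toward the row that does better against A would raise this floor (the equalizing mix achieves 17/2 against both A and B), so the proposed strategy is not optimal.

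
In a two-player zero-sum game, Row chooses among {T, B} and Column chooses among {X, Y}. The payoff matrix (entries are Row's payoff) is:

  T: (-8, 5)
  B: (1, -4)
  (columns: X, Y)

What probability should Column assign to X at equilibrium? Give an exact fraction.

Row minima: T → -8, B → -4; maximin = -4.
Column maxima: X → 1, Y → 5; minimax = 1.
-4 ≠ 1, so there is no saddle point; optimal play is mixed.
Let Row play T with probability p. Expected payoff against X: (-8)p + 1(1−p) = −9p + 1; against Y: 5p + (-4)(1−p) = 9p − 4.
Setting these equal: −9p + 1 = 9p − 4 ⇒ −18p = -5 ⇒ p = 5/18, and the value is (-9)·(5/18) + 1 = -3/2.
For Column: with q = P(X), equating T's and B's payoffs gives −13q + 5 = 5q − 4 ⇒ q = 1/2.

1/2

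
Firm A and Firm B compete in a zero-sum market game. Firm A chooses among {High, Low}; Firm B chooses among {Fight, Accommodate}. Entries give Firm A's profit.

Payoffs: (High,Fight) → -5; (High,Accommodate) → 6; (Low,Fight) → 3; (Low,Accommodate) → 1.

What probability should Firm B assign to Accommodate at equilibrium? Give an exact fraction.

8/13

Row minima: High → -5, Low → 1; maximin = 1.
Column maxima: Fight → 3, Accommodate → 6; minimax = 3.
1 ≠ 3, so there is no saddle point; optimal play is mixed.
Let Firm A play High with probability p. Expected payoff against Fight: (-5)p + 3(1−p) = −8p + 3; against Accommodate: 6p + 1(1−p) = 5p + 1.
Setting these equal: −8p + 3 = 5p + 1 ⇒ −13p = -2 ⇒ p = 2/13, and the value is (-8)·(2/13) + 3 = 23/13.
For Firm B: with q = P(Fight), equating High's and Low's payoffs gives −11q + 6 = 2q + 1 ⇒ q = 5/13.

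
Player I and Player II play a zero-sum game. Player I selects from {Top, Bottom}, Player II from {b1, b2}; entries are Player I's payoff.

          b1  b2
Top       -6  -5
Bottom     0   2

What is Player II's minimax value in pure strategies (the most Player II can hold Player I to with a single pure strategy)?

Column maxima: b1 → 0, b2 → 2.
The smallest of these is 0.

0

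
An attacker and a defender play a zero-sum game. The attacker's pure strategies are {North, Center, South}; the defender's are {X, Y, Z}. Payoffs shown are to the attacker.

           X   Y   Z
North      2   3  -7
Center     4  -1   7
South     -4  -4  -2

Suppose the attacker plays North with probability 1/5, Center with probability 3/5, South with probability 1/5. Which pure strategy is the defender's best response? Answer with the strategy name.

If the defender plays X, the attacker's expected payoff is (1/5)·2 + (3/5)·4 + (1/5)·(-4) = 2.
If the defender plays Y, the attacker's expected payoff is (1/5)·3 + (3/5)·(-1) + (1/5)·(-4) = -4/5.
If the defender plays Z, the attacker's expected payoff is (1/5)·(-7) + (3/5)·7 + (1/5)·(-2) = 12/5.
The defender minimizes the attacker's payoff; the smallest is -4/5, so the best response is Y.

Y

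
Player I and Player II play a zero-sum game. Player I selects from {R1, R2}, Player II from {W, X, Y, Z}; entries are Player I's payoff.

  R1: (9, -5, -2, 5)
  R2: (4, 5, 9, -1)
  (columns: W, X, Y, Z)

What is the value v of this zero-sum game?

5/4

Row minima: R1 → -5, R2 → -1; maximin = -1.
Column maxima: W → 9, X → 5, Y → 9, Z → 5; minimax = 5.
-1 ≠ 5, so there is no saddle point; optimal play is mixed.
W is strictly dominated by Z (it gives Player I strictly more in every row), so Player II never plays it.
Y is strictly dominated by X (it gives Player I strictly more in every row), so Player II never plays it.
On the remaining 2×2 (R1, R2 vs X, Z):
Let Player I play R1 with probability p. Expected payoff against X: (-5)p + 5(1−p) = −10p + 5; against Z: 5p + (-1)(1−p) = 6p − 1.
Setting these equal: −10p + 5 = 6p − 1 ⇒ −16p = -6 ⇒ p = 3/8, and the value is (-10)·(3/8) + 5 = 5/4.
For Player II: with q = P(X), equating R1's and R2's payoffs gives −10q + 5 = 6q − 1 ⇒ q = 3/8.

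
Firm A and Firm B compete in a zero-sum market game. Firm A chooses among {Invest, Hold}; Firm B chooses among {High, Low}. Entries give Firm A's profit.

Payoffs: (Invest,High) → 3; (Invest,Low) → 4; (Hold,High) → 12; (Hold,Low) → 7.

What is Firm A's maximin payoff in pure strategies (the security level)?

7

Row minima: Invest → 3, Hold → 7.
The best of these is 7.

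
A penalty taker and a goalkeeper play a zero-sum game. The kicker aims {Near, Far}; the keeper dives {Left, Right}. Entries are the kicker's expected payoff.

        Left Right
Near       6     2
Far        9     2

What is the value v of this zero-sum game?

Row minima: Near → 2, Far → 2; maximin = 2.
Column maxima: Left → 9, Right → 2; minimax = 2.
Since maximin = minimax = 2, there is a saddle point and the value is 2.

2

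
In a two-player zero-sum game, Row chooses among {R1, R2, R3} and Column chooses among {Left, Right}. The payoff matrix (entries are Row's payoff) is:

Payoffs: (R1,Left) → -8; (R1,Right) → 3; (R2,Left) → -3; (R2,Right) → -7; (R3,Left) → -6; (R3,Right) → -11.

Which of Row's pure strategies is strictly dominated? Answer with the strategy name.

R2 gives a strictly higher payoff than R3 against every column: -3 > -6, -7 > -11.
So R3 is strictly dominated and Row never plays it.

R3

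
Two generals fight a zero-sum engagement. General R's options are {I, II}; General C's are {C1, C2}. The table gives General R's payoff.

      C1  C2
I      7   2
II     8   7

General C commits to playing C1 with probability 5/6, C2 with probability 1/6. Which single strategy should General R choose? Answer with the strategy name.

Expected payoff of I: (5/6)·7 + (1/6)·2 = 37/6.
Expected payoff of II: (5/6)·8 + (1/6)·7 = 47/6.
The largest is 47/6, so General R's best response is II.

II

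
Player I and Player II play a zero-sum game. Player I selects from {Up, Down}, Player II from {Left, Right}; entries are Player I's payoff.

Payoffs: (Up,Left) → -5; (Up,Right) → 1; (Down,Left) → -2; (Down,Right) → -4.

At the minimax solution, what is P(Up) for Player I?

Row minima: Up → -5, Down → -4; maximin = -4.
Column maxima: Left → -2, Right → 1; minimax = -2.
-4 ≠ -2, so there is no saddle point; optimal play is mixed.
Let Player I play Up with probability p. Expected payoff against Left: (-5)p + (-2)(1−p) = −3p − 2; against Right: 1p + (-4)(1−p) = 5p − 4.
Setting these equal: −3p − 2 = 5p − 4 ⇒ −8p = -2 ⇒ p = 1/4, and the value is (-3)·(1/4) − 2 = -11/4.
For Player II: with q = P(Left), equating Up's and Down's payoffs gives −6q + 1 = 2q − 4 ⇒ q = 5/8.

1/4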